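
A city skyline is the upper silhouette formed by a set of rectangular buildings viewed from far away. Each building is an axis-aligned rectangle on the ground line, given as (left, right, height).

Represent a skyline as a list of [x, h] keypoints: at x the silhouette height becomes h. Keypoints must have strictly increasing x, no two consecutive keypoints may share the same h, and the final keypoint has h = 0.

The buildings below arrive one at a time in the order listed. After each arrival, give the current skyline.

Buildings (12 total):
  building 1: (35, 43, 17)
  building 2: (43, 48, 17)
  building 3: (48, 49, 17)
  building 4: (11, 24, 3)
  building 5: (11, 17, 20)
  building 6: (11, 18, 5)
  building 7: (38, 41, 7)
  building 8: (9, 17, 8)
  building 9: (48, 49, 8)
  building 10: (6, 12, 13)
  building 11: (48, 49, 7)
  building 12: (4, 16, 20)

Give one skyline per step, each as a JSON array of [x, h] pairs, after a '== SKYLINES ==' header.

== SKYLINES ==
[[35,17],[43,0]]
[[35,17],[48,0]]
[[35,17],[49,0]]
[[11,3],[24,0],[35,17],[49,0]]
[[11,20],[17,3],[24,0],[35,17],[49,0]]
[[11,20],[17,5],[18,3],[24,0],[35,17],[49,0]]
[[11,20],[17,5],[18,3],[24,0],[35,17],[49,0]]
[[9,8],[11,20],[17,5],[18,3],[24,0],[35,17],[49,0]]
[[9,8],[11,20],[17,5],[18,3],[24,0],[35,17],[49,0]]
[[6,13],[11,20],[17,5],[18,3],[24,0],[35,17],[49,0]]
[[6,13],[11,20],[17,5],[18,3],[24,0],[35,17],[49,0]]
[[4,20],[17,5],[18,3],[24,0],[35,17],[49,0]]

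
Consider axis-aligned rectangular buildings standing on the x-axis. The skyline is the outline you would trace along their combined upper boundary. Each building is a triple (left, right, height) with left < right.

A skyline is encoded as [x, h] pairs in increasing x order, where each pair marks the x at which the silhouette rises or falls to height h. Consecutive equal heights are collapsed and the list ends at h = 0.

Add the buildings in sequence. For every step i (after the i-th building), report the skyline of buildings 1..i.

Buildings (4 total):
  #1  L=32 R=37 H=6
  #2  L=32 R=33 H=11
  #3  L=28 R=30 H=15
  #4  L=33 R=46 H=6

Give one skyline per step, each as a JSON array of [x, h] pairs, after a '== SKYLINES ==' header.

== SKYLINES ==
[[32,6],[37,0]]
[[32,11],[33,6],[37,0]]
[[28,15],[30,0],[32,11],[33,6],[37,0]]
[[28,15],[30,0],[32,11],[33,6],[46,0]]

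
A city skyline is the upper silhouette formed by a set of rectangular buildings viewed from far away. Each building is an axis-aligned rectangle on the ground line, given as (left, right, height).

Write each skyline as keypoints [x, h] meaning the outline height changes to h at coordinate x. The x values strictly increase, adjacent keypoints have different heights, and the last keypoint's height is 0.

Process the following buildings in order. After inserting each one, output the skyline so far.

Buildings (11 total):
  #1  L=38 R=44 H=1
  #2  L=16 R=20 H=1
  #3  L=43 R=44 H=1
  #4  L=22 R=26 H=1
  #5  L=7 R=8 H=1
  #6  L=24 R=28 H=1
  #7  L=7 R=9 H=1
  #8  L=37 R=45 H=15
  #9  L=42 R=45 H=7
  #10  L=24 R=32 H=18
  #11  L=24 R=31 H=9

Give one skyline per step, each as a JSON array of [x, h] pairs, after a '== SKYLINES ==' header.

== SKYLINES ==
[[38,1],[44,0]]
[[16,1],[20,0],[38,1],[44,0]]
[[16,1],[20,0],[38,1],[44,0]]
[[16,1],[20,0],[22,1],[26,0],[38,1],[44,0]]
[[7,1],[8,0],[16,1],[20,0],[22,1],[26,0],[38,1],[44,0]]
[[7,1],[8,0],[16,1],[20,0],[22,1],[28,0],[38,1],[44,0]]
[[7,1],[9,0],[16,1],[20,0],[22,1],[28,0],[38,1],[44,0]]
[[7,1],[9,0],[16,1],[20,0],[22,1],[28,0],[37,15],[45,0]]
[[7,1],[9,0],[16,1],[20,0],[22,1],[28,0],[37,15],[45,0]]
[[7,1],[9,0],[16,1],[20,0],[22,1],[24,18],[32,0],[37,15],[45,0]]
[[7,1],[9,0],[16,1],[20,0],[22,1],[24,18],[32,0],[37,15],[45,0]]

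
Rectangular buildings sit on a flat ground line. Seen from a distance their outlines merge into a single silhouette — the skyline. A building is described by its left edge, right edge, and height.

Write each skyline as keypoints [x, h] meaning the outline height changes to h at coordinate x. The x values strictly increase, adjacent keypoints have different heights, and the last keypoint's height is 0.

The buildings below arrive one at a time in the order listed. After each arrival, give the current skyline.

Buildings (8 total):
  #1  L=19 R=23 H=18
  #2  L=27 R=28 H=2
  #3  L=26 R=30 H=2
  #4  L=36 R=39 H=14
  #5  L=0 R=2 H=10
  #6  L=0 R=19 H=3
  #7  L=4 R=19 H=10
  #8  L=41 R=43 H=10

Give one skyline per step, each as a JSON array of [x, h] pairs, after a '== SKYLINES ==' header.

== SKYLINES ==
[[19,18],[23,0]]
[[19,18],[23,0],[27,2],[28,0]]
[[19,18],[23,0],[26,2],[30,0]]
[[19,18],[23,0],[26,2],[30,0],[36,14],[39,0]]
[[0,10],[2,0],[19,18],[23,0],[26,2],[30,0],[36,14],[39,0]]
[[0,10],[2,3],[19,18],[23,0],[26,2],[30,0],[36,14],[39,0]]
[[0,10],[2,3],[4,10],[19,18],[23,0],[26,2],[30,0],[36,14],[39,0]]
[[0,10],[2,3],[4,10],[19,18],[23,0],[26,2],[30,0],[36,14],[39,0],[41,10],[43,0]]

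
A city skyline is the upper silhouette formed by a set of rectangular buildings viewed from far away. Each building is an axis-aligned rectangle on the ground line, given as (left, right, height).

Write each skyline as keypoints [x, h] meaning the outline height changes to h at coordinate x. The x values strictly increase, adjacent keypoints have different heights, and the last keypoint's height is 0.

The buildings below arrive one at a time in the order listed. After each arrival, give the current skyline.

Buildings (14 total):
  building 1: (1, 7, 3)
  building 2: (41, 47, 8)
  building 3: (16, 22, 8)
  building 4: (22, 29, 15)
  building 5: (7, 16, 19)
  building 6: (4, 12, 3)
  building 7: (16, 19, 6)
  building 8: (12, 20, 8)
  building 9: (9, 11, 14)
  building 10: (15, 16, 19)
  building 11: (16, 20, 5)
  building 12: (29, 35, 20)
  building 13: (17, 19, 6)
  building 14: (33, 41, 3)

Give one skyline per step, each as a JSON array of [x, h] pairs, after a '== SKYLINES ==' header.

== SKYLINES ==
[[1,3],[7,0]]
[[1,3],[7,0],[41,8],[47,0]]
[[1,3],[7,0],[16,8],[22,0],[41,8],[47,0]]
[[1,3],[7,0],[16,8],[22,15],[29,0],[41,8],[47,0]]
[[1,3],[7,19],[16,8],[22,15],[29,0],[41,8],[47,0]]
[[1,3],[7,19],[16,8],[22,15],[29,0],[41,8],[47,0]]
[[1,3],[7,19],[16,8],[22,15],[29,0],[41,8],[47,0]]
[[1,3],[7,19],[16,8],[22,15],[29,0],[41,8],[47,0]]
[[1,3],[7,19],[16,8],[22,15],[29,0],[41,8],[47,0]]
[[1,3],[7,19],[16,8],[22,15],[29,0],[41,8],[47,0]]
[[1,3],[7,19],[16,8],[22,15],[29,0],[41,8],[47,0]]
[[1,3],[7,19],[16,8],[22,15],[29,20],[35,0],[41,8],[47,0]]
[[1,3],[7,19],[16,8],[22,15],[29,20],[35,0],[41,8],[47,0]]
[[1,3],[7,19],[16,8],[22,15],[29,20],[35,3],[41,8],[47,0]]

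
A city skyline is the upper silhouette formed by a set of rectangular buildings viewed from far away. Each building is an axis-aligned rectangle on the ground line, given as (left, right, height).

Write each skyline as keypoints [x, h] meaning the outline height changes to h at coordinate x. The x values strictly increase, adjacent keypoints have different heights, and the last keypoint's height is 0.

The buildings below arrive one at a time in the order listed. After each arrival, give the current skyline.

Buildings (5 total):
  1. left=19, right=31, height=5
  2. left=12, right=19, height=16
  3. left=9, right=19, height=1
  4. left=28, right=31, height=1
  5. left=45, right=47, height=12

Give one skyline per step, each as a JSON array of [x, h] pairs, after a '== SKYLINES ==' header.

== SKYLINES ==
[[19,5],[31,0]]
[[12,16],[19,5],[31,0]]
[[9,1],[12,16],[19,5],[31,0]]
[[9,1],[12,16],[19,5],[31,0]]
[[9,1],[12,16],[19,5],[31,0],[45,12],[47,0]]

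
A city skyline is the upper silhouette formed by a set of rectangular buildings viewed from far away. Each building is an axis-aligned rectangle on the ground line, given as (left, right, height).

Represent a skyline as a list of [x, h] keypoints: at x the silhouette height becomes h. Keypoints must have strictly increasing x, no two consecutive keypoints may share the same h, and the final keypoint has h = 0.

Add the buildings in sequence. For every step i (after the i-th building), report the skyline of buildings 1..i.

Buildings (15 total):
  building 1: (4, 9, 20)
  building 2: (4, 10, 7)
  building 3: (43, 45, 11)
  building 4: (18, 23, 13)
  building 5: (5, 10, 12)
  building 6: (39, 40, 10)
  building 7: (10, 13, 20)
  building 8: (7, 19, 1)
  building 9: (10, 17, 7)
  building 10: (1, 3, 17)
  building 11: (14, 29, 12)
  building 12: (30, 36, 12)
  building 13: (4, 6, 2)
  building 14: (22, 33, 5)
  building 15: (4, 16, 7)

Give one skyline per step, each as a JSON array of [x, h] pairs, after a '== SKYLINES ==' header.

== SKYLINES ==
[[4,20],[9,0]]
[[4,20],[9,7],[10,0]]
[[4,20],[9,7],[10,0],[43,11],[45,0]]
[[4,20],[9,7],[10,0],[18,13],[23,0],[43,11],[45,0]]
[[4,20],[9,12],[10,0],[18,13],[23,0],[43,11],[45,0]]
[[4,20],[9,12],[10,0],[18,13],[23,0],[39,10],[40,0],[43,11],[45,0]]
[[4,20],[9,12],[10,20],[13,0],[18,13],[23,0],[39,10],[40,0],[43,11],[45,0]]
[[4,20],[9,12],[10,20],[13,1],[18,13],[23,0],[39,10],[40,0],[43,11],[45,0]]
[[4,20],[9,12],[10,20],[13,7],[17,1],[18,13],[23,0],[39,10],[40,0],[43,11],[45,0]]
[[1,17],[3,0],[4,20],[9,12],[10,20],[13,7],[17,1],[18,13],[23,0],[39,10],[40,0],[43,11],[45,0]]
[[1,17],[3,0],[4,20],[9,12],[10,20],[13,7],[14,12],[18,13],[23,12],[29,0],[39,10],[40,0],[43,11],[45,0]]
[[1,17],[3,0],[4,20],[9,12],[10,20],[13,7],[14,12],[18,13],[23,12],[29,0],[30,12],[36,0],[39,10],[40,0],[43,11],[45,0]]
[[1,17],[3,0],[4,20],[9,12],[10,20],[13,7],[14,12],[18,13],[23,12],[29,0],[30,12],[36,0],[39,10],[40,0],[43,11],[45,0]]
[[1,17],[3,0],[4,20],[9,12],[10,20],[13,7],[14,12],[18,13],[23,12],[29,5],[30,12],[36,0],[39,10],[40,0],[43,11],[45,0]]
[[1,17],[3,0],[4,20],[9,12],[10,20],[13,7],[14,12],[18,13],[23,12],[29,5],[30,12],[36,0],[39,10],[40,0],[43,11],[45,0]]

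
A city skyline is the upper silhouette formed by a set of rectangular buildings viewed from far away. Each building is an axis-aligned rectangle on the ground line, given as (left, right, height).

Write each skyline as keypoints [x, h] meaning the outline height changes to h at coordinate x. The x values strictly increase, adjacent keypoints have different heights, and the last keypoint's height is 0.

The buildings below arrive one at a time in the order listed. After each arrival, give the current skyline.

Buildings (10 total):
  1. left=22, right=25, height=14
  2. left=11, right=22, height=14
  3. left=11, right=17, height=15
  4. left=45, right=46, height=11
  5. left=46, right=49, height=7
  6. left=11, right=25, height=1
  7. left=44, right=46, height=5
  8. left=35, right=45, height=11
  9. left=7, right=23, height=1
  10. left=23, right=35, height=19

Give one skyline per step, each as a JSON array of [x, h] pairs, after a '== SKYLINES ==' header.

== SKYLINES ==
[[22,14],[25,0]]
[[11,14],[25,0]]
[[11,15],[17,14],[25,0]]
[[11,15],[17,14],[25,0],[45,11],[46,0]]
[[11,15],[17,14],[25,0],[45,11],[46,7],[49,0]]
[[11,15],[17,14],[25,0],[45,11],[46,7],[49,0]]
[[11,15],[17,14],[25,0],[44,5],[45,11],[46,7],[49,0]]
[[11,15],[17,14],[25,0],[35,11],[46,7],[49,0]]
[[7,1],[11,15],[17,14],[25,0],[35,11],[46,7],[49,0]]
[[7,1],[11,15],[17,14],[23,19],[35,11],[46,7],[49,0]]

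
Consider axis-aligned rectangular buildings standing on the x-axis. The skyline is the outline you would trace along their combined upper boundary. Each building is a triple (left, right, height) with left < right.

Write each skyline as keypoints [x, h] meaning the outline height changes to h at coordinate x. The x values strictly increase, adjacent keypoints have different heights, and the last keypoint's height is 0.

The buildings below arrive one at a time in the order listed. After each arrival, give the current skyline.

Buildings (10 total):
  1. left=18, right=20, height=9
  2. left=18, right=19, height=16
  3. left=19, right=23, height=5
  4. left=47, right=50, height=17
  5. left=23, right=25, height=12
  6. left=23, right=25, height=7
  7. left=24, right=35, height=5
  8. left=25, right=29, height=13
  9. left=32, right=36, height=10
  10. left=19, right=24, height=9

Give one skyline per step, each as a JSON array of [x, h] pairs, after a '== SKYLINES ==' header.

== SKYLINES ==
[[18,9],[20,0]]
[[18,16],[19,9],[20,0]]
[[18,16],[19,9],[20,5],[23,0]]
[[18,16],[19,9],[20,5],[23,0],[47,17],[50,0]]
[[18,16],[19,9],[20,5],[23,12],[25,0],[47,17],[50,0]]
[[18,16],[19,9],[20,5],[23,12],[25,0],[47,17],[50,0]]
[[18,16],[19,9],[20,5],[23,12],[25,5],[35,0],[47,17],[50,0]]
[[18,16],[19,9],[20,5],[23,12],[25,13],[29,5],[35,0],[47,17],[50,0]]
[[18,16],[19,9],[20,5],[23,12],[25,13],[29,5],[32,10],[36,0],[47,17],[50,0]]
[[18,16],[19,9],[23,12],[25,13],[29,5],[32,10],[36,0],[47,17],[50,0]]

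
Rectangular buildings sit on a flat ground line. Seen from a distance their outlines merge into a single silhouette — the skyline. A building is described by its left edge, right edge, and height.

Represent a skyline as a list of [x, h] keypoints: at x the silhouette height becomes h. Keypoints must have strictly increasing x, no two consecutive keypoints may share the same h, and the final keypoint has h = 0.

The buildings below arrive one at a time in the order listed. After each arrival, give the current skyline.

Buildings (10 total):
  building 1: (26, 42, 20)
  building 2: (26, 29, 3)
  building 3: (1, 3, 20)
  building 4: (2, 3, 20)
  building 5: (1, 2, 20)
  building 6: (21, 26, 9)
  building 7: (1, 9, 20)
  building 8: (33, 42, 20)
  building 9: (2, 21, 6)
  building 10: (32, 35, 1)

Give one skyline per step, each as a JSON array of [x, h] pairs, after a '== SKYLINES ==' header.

== SKYLINES ==
[[26,20],[42,0]]
[[26,20],[42,0]]
[[1,20],[3,0],[26,20],[42,0]]
[[1,20],[3,0],[26,20],[42,0]]
[[1,20],[3,0],[26,20],[42,0]]
[[1,20],[3,0],[21,9],[26,20],[42,0]]
[[1,20],[9,0],[21,9],[26,20],[42,0]]
[[1,20],[9,0],[21,9],[26,20],[42,0]]
[[1,20],[9,6],[21,9],[26,20],[42,0]]
[[1,20],[9,6],[21,9],[26,20],[42,0]]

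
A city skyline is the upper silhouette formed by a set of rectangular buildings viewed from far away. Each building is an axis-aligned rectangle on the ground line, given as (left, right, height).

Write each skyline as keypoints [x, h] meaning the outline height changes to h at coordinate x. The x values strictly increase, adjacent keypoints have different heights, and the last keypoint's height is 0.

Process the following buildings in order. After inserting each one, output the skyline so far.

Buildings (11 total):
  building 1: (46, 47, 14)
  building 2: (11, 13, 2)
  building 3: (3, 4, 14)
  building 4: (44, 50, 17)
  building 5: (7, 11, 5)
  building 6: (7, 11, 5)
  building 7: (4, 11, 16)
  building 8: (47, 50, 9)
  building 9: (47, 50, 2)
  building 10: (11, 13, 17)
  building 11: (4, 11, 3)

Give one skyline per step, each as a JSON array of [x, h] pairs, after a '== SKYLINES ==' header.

== SKYLINES ==
[[46,14],[47,0]]
[[11,2],[13,0],[46,14],[47,0]]
[[3,14],[4,0],[11,2],[13,0],[46,14],[47,0]]
[[3,14],[4,0],[11,2],[13,0],[44,17],[50,0]]
[[3,14],[4,0],[7,5],[11,2],[13,0],[44,17],[50,0]]
[[3,14],[4,0],[7,5],[11,2],[13,0],[44,17],[50,0]]
[[3,14],[4,16],[11,2],[13,0],[44,17],[50,0]]
[[3,14],[4,16],[11,2],[13,0],[44,17],[50,0]]
[[3,14],[4,16],[11,2],[13,0],[44,17],[50,0]]
[[3,14],[4,16],[11,17],[13,0],[44,17],[50,0]]
[[3,14],[4,16],[11,17],[13,0],[44,17],[50,0]]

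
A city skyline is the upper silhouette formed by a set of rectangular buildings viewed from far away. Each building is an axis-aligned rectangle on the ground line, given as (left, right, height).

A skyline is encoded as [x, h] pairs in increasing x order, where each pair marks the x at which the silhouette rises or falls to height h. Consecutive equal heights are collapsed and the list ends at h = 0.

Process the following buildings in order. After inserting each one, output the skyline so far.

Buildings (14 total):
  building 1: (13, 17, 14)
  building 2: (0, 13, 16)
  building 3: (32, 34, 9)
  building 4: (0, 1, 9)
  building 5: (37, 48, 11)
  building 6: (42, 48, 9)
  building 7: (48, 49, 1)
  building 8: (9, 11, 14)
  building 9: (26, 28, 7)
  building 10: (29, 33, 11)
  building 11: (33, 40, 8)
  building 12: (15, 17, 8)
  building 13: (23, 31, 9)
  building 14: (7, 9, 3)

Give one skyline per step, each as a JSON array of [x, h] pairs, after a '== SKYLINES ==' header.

== SKYLINES ==
[[13,14],[17,0]]
[[0,16],[13,14],[17,0]]
[[0,16],[13,14],[17,0],[32,9],[34,0]]
[[0,16],[13,14],[17,0],[32,9],[34,0]]
[[0,16],[13,14],[17,0],[32,9],[34,0],[37,11],[48,0]]
[[0,16],[13,14],[17,0],[32,9],[34,0],[37,11],[48,0]]
[[0,16],[13,14],[17,0],[32,9],[34,0],[37,11],[48,1],[49,0]]
[[0,16],[13,14],[17,0],[32,9],[34,0],[37,11],[48,1],[49,0]]
[[0,16],[13,14],[17,0],[26,7],[28,0],[32,9],[34,0],[37,11],[48,1],[49,0]]
[[0,16],[13,14],[17,0],[26,7],[28,0],[29,11],[33,9],[34,0],[37,11],[48,1],[49,0]]
[[0,16],[13,14],[17,0],[26,7],[28,0],[29,11],[33,9],[34,8],[37,11],[48,1],[49,0]]
[[0,16],[13,14],[17,0],[26,7],[28,0],[29,11],[33,9],[34,8],[37,11],[48,1],[49,0]]
[[0,16],[13,14],[17,0],[23,9],[29,11],[33,9],[34,8],[37,11],[48,1],[49,0]]
[[0,16],[13,14],[17,0],[23,9],[29,11],[33,9],[34,8],[37,11],[48,1],[49,0]]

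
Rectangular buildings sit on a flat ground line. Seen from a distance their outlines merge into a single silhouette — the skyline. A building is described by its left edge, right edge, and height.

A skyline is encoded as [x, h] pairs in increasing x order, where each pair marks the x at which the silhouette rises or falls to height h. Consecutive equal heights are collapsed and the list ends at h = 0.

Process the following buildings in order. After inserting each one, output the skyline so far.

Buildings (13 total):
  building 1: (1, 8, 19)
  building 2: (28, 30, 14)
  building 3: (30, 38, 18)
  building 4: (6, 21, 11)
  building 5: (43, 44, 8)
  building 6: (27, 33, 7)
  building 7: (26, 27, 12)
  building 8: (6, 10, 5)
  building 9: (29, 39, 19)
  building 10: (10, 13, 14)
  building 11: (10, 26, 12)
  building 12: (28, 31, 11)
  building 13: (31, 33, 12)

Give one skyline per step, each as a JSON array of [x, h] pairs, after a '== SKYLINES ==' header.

== SKYLINES ==
[[1,19],[8,0]]
[[1,19],[8,0],[28,14],[30,0]]
[[1,19],[8,0],[28,14],[30,18],[38,0]]
[[1,19],[8,11],[21,0],[28,14],[30,18],[38,0]]
[[1,19],[8,11],[21,0],[28,14],[30,18],[38,0],[43,8],[44,0]]
[[1,19],[8,11],[21,0],[27,7],[28,14],[30,18],[38,0],[43,8],[44,0]]
[[1,19],[8,11],[21,0],[26,12],[27,7],[28,14],[30,18],[38,0],[43,8],[44,0]]
[[1,19],[8,11],[21,0],[26,12],[27,7],[28,14],[30,18],[38,0],[43,8],[44,0]]
[[1,19],[8,11],[21,0],[26,12],[27,7],[28,14],[29,19],[39,0],[43,8],[44,0]]
[[1,19],[8,11],[10,14],[13,11],[21,0],[26,12],[27,7],[28,14],[29,19],[39,0],[43,8],[44,0]]
[[1,19],[8,11],[10,14],[13,12],[27,7],[28,14],[29,19],[39,0],[43,8],[44,0]]
[[1,19],[8,11],[10,14],[13,12],[27,7],[28,14],[29,19],[39,0],[43,8],[44,0]]
[[1,19],[8,11],[10,14],[13,12],[27,7],[28,14],[29,19],[39,0],[43,8],[44,0]]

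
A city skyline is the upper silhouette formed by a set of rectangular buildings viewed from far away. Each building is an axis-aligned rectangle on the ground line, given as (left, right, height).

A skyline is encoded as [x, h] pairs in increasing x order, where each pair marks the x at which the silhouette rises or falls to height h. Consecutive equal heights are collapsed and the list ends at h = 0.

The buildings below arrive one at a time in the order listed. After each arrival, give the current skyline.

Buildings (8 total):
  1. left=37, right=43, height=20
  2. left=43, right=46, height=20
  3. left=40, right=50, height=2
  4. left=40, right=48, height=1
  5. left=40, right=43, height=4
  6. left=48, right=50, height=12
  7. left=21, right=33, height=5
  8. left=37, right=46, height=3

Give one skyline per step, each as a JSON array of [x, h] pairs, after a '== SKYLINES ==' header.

== SKYLINES ==
[[37,20],[43,0]]
[[37,20],[46,0]]
[[37,20],[46,2],[50,0]]
[[37,20],[46,2],[50,0]]
[[37,20],[46,2],[50,0]]
[[37,20],[46,2],[48,12],[50,0]]
[[21,5],[33,0],[37,20],[46,2],[48,12],[50,0]]
[[21,5],[33,0],[37,20],[46,2],[48,12],[50,0]]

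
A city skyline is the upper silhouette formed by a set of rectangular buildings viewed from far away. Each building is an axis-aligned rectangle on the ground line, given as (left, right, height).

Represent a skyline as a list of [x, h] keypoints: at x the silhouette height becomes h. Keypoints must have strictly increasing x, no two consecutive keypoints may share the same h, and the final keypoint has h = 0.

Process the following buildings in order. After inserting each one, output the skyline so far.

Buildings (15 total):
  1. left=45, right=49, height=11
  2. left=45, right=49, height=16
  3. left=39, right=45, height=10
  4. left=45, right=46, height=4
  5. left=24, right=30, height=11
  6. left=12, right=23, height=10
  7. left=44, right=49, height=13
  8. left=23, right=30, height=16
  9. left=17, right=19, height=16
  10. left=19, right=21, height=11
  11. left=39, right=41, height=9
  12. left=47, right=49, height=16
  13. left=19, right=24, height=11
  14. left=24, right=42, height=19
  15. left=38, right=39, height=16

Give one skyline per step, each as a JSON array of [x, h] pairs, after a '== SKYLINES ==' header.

== SKYLINES ==
[[45,11],[49,0]]
[[45,16],[49,0]]
[[39,10],[45,16],[49,0]]
[[39,10],[45,16],[49,0]]
[[24,11],[30,0],[39,10],[45,16],[49,0]]
[[12,10],[23,0],[24,11],[30,0],[39,10],[45,16],[49,0]]
[[12,10],[23,0],[24,11],[30,0],[39,10],[44,13],[45,16],[49,0]]
[[12,10],[23,16],[30,0],[39,10],[44,13],[45,16],[49,0]]
[[12,10],[17,16],[19,10],[23,16],[30,0],[39,10],[44,13],[45,16],[49,0]]
[[12,10],[17,16],[19,11],[21,10],[23,16],[30,0],[39,10],[44,13],[45,16],[49,0]]
[[12,10],[17,16],[19,11],[21,10],[23,16],[30,0],[39,10],[44,13],[45,16],[49,0]]
[[12,10],[17,16],[19,11],[21,10],[23,16],[30,0],[39,10],[44,13],[45,16],[49,0]]
[[12,10],[17,16],[19,11],[23,16],[30,0],[39,10],[44,13],[45,16],[49,0]]
[[12,10],[17,16],[19,11],[23,16],[24,19],[42,10],[44,13],[45,16],[49,0]]
[[12,10],[17,16],[19,11],[23,16],[24,19],[42,10],[44,13],[45,16],[49,0]]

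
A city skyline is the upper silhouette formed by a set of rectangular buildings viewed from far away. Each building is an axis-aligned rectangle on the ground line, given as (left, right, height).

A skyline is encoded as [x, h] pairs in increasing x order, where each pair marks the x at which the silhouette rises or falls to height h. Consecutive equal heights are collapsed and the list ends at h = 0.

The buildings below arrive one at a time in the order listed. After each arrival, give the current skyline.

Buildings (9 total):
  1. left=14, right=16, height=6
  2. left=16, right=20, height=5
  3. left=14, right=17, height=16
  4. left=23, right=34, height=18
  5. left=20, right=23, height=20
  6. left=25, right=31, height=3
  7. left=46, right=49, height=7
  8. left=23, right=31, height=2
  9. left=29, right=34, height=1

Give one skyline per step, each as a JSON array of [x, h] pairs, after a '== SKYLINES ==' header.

== SKYLINES ==
[[14,6],[16,0]]
[[14,6],[16,5],[20,0]]
[[14,16],[17,5],[20,0]]
[[14,16],[17,5],[20,0],[23,18],[34,0]]
[[14,16],[17,5],[20,20],[23,18],[34,0]]
[[14,16],[17,5],[20,20],[23,18],[34,0]]
[[14,16],[17,5],[20,20],[23,18],[34,0],[46,7],[49,0]]
[[14,16],[17,5],[20,20],[23,18],[34,0],[46,7],[49,0]]
[[14,16],[17,5],[20,20],[23,18],[34,0],[46,7],[49,0]]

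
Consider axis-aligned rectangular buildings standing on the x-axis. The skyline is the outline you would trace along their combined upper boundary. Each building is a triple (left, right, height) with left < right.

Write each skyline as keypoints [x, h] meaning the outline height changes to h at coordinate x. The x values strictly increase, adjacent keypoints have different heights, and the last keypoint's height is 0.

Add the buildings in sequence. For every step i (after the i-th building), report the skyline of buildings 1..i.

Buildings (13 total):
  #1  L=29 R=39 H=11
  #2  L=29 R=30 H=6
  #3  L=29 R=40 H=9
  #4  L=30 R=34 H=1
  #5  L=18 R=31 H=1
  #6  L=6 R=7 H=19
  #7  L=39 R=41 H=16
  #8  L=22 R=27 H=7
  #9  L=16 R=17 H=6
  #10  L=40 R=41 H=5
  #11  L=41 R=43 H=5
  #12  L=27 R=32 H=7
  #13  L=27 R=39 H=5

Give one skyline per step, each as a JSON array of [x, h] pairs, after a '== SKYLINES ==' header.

== SKYLINES ==
[[29,11],[39,0]]
[[29,11],[39,0]]
[[29,11],[39,9],[40,0]]
[[29,11],[39,9],[40,0]]
[[18,1],[29,11],[39,9],[40,0]]
[[6,19],[7,0],[18,1],[29,11],[39,9],[40,0]]
[[6,19],[7,0],[18,1],[29,11],[39,16],[41,0]]
[[6,19],[7,0],[18,1],[22,7],[27,1],[29,11],[39,16],[41,0]]
[[6,19],[7,0],[16,6],[17,0],[18,1],[22,7],[27,1],[29,11],[39,16],[41,0]]
[[6,19],[7,0],[16,6],[17,0],[18,1],[22,7],[27,1],[29,11],[39,16],[41,0]]
[[6,19],[7,0],[16,6],[17,0],[18,1],[22,7],[27,1],[29,11],[39,16],[41,5],[43,0]]
[[6,19],[7,0],[16,6],[17,0],[18,1],[22,7],[29,11],[39,16],[41,5],[43,0]]
[[6,19],[7,0],[16,6],[17,0],[18,1],[22,7],[29,11],[39,16],[41,5],[43,0]]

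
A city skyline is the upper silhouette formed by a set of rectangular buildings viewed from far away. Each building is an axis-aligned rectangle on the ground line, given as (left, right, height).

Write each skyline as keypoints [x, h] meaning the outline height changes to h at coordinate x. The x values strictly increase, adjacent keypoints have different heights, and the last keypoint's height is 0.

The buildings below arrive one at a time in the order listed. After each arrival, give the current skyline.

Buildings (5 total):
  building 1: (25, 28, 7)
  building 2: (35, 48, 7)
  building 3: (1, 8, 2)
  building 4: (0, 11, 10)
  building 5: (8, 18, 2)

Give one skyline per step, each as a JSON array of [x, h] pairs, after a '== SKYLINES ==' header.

== SKYLINES ==
[[25,7],[28,0]]
[[25,7],[28,0],[35,7],[48,0]]
[[1,2],[8,0],[25,7],[28,0],[35,7],[48,0]]
[[0,10],[11,0],[25,7],[28,0],[35,7],[48,0]]
[[0,10],[11,2],[18,0],[25,7],[28,0],[35,7],[48,0]]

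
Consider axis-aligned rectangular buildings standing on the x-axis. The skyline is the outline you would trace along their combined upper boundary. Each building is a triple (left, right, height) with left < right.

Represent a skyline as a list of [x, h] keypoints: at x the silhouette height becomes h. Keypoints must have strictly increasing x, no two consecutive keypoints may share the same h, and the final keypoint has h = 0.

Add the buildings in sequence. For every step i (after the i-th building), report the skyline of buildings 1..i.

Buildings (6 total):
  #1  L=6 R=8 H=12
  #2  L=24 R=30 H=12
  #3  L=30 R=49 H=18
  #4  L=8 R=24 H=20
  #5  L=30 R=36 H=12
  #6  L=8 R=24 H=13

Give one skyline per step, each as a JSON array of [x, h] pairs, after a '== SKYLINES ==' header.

== SKYLINES ==
[[6,12],[8,0]]
[[6,12],[8,0],[24,12],[30,0]]
[[6,12],[8,0],[24,12],[30,18],[49,0]]
[[6,12],[8,20],[24,12],[30,18],[49,0]]
[[6,12],[8,20],[24,12],[30,18],[49,0]]
[[6,12],[8,20],[24,12],[30,18],[49,0]]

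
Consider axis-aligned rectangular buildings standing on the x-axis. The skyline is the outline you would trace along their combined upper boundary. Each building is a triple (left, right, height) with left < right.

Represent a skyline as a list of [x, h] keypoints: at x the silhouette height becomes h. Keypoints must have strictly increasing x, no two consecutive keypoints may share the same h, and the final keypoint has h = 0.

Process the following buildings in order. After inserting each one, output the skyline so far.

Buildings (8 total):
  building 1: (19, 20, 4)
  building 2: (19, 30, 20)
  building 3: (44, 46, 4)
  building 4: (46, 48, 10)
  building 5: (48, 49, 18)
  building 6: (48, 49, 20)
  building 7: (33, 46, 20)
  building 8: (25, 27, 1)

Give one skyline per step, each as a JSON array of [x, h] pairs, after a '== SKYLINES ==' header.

== SKYLINES ==
[[19,4],[20,0]]
[[19,20],[30,0]]
[[19,20],[30,0],[44,4],[46,0]]
[[19,20],[30,0],[44,4],[46,10],[48,0]]
[[19,20],[30,0],[44,4],[46,10],[48,18],[49,0]]
[[19,20],[30,0],[44,4],[46,10],[48,20],[49,0]]
[[19,20],[30,0],[33,20],[46,10],[48,20],[49,0]]
[[19,20],[30,0],[33,20],[46,10],[48,20],[49,0]]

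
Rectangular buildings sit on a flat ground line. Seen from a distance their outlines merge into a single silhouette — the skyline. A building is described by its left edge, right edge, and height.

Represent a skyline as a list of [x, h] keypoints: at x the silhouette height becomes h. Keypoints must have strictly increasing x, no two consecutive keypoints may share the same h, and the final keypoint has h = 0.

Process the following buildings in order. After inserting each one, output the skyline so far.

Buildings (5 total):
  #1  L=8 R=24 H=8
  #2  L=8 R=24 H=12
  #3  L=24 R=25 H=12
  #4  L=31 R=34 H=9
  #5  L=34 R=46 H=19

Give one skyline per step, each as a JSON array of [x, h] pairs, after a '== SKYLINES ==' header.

== SKYLINES ==
[[8,8],[24,0]]
[[8,12],[24,0]]
[[8,12],[25,0]]
[[8,12],[25,0],[31,9],[34,0]]
[[8,12],[25,0],[31,9],[34,19],[46,0]]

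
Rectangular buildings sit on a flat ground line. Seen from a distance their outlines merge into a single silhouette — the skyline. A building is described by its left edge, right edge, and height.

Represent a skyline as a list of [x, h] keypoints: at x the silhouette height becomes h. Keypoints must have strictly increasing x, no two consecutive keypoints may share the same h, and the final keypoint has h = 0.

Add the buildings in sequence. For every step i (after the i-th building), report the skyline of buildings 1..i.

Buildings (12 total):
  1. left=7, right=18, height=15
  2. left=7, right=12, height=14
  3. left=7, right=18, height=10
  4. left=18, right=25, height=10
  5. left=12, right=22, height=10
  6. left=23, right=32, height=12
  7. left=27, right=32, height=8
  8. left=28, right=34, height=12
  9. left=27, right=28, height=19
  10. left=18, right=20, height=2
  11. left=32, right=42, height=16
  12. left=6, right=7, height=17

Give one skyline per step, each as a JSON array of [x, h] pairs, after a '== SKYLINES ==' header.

== SKYLINES ==
[[7,15],[18,0]]
[[7,15],[18,0]]
[[7,15],[18,0]]
[[7,15],[18,10],[25,0]]
[[7,15],[18,10],[25,0]]
[[7,15],[18,10],[23,12],[32,0]]
[[7,15],[18,10],[23,12],[32,0]]
[[7,15],[18,10],[23,12],[34,0]]
[[7,15],[18,10],[23,12],[27,19],[28,12],[34,0]]
[[7,15],[18,10],[23,12],[27,19],[28,12],[34,0]]
[[7,15],[18,10],[23,12],[27,19],[28,12],[32,16],[42,0]]
[[6,17],[7,15],[18,10],[23,12],[27,19],[28,12],[32,16],[42,0]]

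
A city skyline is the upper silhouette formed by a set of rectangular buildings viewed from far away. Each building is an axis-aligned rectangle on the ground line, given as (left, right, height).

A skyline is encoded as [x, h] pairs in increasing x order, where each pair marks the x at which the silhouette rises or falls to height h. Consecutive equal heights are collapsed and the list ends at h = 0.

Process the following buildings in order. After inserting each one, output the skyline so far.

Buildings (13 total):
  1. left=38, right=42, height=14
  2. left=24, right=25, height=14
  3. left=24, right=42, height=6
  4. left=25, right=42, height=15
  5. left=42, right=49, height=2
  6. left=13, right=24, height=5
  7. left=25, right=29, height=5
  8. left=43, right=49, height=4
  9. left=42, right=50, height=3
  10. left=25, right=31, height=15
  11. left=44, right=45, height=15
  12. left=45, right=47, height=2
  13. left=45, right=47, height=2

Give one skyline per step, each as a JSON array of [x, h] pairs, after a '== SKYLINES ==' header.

== SKYLINES ==
[[38,14],[42,0]]
[[24,14],[25,0],[38,14],[42,0]]
[[24,14],[25,6],[38,14],[42,0]]
[[24,14],[25,15],[42,0]]
[[24,14],[25,15],[42,2],[49,0]]
[[13,5],[24,14],[25,15],[42,2],[49,0]]
[[13,5],[24,14],[25,15],[42,2],[49,0]]
[[13,5],[24,14],[25,15],[42,2],[43,4],[49,0]]
[[13,5],[24,14],[25,15],[42,3],[43,4],[49,3],[50,0]]
[[13,5],[24,14],[25,15],[42,3],[43,4],[49,3],[50,0]]
[[13,5],[24,14],[25,15],[42,3],[43,4],[44,15],[45,4],[49,3],[50,0]]
[[13,5],[24,14],[25,15],[42,3],[43,4],[44,15],[45,4],[49,3],[50,0]]
[[13,5],[24,14],[25,15],[42,3],[43,4],[44,15],[45,4],[49,3],[50,0]]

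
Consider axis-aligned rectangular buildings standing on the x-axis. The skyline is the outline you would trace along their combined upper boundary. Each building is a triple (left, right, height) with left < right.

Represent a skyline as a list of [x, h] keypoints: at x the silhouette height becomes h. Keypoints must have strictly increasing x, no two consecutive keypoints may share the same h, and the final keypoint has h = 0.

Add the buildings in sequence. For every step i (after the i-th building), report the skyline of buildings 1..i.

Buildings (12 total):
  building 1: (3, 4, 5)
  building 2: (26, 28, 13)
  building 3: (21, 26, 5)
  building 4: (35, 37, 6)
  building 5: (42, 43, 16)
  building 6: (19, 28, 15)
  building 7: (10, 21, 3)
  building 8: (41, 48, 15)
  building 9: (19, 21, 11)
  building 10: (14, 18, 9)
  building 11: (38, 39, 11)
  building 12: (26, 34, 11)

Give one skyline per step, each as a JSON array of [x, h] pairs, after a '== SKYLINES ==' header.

== SKYLINES ==
[[3,5],[4,0]]
[[3,5],[4,0],[26,13],[28,0]]
[[3,5],[4,0],[21,5],[26,13],[28,0]]
[[3,5],[4,0],[21,5],[26,13],[28,0],[35,6],[37,0]]
[[3,5],[4,0],[21,5],[26,13],[28,0],[35,6],[37,0],[42,16],[43,0]]
[[3,5],[4,0],[19,15],[28,0],[35,6],[37,0],[42,16],[43,0]]
[[3,5],[4,0],[10,3],[19,15],[28,0],[35,6],[37,0],[42,16],[43,0]]
[[3,5],[4,0],[10,3],[19,15],[28,0],[35,6],[37,0],[41,15],[42,16],[43,15],[48,0]]
[[3,5],[4,0],[10,3],[19,15],[28,0],[35,6],[37,0],[41,15],[42,16],[43,15],[48,0]]
[[3,5],[4,0],[10,3],[14,9],[18,3],[19,15],[28,0],[35,6],[37,0],[41,15],[42,16],[43,15],[48,0]]
[[3,5],[4,0],[10,3],[14,9],[18,3],[19,15],[28,0],[35,6],[37,0],[38,11],[39,0],[41,15],[42,16],[43,15],[48,0]]
[[3,5],[4,0],[10,3],[14,9],[18,3],[19,15],[28,11],[34,0],[35,6],[37,0],[38,11],[39,0],[41,15],[42,16],[43,15],[48,0]]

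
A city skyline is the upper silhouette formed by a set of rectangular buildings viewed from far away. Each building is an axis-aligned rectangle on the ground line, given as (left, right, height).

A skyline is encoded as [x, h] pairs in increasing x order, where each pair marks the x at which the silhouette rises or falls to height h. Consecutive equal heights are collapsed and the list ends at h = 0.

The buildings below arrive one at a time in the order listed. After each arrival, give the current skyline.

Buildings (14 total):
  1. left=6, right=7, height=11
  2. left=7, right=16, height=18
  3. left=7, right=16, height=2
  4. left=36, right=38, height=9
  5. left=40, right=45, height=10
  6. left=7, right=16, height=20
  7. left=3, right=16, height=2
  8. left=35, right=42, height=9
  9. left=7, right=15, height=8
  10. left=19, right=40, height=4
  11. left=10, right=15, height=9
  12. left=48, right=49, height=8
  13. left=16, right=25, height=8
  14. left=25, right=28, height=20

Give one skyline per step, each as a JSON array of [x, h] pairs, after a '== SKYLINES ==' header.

== SKYLINES ==
[[6,11],[7,0]]
[[6,11],[7,18],[16,0]]
[[6,11],[7,18],[16,0]]
[[6,11],[7,18],[16,0],[36,9],[38,0]]
[[6,11],[7,18],[16,0],[36,9],[38,0],[40,10],[45,0]]
[[6,11],[7,20],[16,0],[36,9],[38,0],[40,10],[45,0]]
[[3,2],[6,11],[7,20],[16,0],[36,9],[38,0],[40,10],[45,0]]
[[3,2],[6,11],[7,20],[16,0],[35,9],[40,10],[45,0]]
[[3,2],[6,11],[7,20],[16,0],[35,9],[40,10],[45,0]]
[[3,2],[6,11],[7,20],[16,0],[19,4],[35,9],[40,10],[45,0]]
[[3,2],[6,11],[7,20],[16,0],[19,4],[35,9],[40,10],[45,0]]
[[3,2],[6,11],[7,20],[16,0],[19,4],[35,9],[40,10],[45,0],[48,8],[49,0]]
[[3,2],[6,11],[7,20],[16,8],[25,4],[35,9],[40,10],[45,0],[48,8],[49,0]]
[[3,2],[6,11],[7,20],[16,8],[25,20],[28,4],[35,9],[40,10],[45,0],[48,8],[49,0]]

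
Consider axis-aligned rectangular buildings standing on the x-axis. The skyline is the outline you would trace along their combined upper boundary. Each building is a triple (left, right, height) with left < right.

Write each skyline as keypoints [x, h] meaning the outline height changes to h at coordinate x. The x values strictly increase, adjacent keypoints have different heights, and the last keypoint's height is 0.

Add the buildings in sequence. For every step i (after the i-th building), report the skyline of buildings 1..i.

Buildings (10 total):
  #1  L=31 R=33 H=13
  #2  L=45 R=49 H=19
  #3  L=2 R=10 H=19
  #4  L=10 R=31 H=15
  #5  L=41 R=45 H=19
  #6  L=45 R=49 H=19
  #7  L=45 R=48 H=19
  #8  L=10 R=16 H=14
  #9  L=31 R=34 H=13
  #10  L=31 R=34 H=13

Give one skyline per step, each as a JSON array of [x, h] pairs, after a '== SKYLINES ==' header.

== SKYLINES ==
[[31,13],[33,0]]
[[31,13],[33,0],[45,19],[49,0]]
[[2,19],[10,0],[31,13],[33,0],[45,19],[49,0]]
[[2,19],[10,15],[31,13],[33,0],[45,19],[49,0]]
[[2,19],[10,15],[31,13],[33,0],[41,19],[49,0]]
[[2,19],[10,15],[31,13],[33,0],[41,19],[49,0]]
[[2,19],[10,15],[31,13],[33,0],[41,19],[49,0]]
[[2,19],[10,15],[31,13],[33,0],[41,19],[49,0]]
[[2,19],[10,15],[31,13],[34,0],[41,19],[49,0]]
[[2,19],[10,15],[31,13],[34,0],[41,19],[49,0]]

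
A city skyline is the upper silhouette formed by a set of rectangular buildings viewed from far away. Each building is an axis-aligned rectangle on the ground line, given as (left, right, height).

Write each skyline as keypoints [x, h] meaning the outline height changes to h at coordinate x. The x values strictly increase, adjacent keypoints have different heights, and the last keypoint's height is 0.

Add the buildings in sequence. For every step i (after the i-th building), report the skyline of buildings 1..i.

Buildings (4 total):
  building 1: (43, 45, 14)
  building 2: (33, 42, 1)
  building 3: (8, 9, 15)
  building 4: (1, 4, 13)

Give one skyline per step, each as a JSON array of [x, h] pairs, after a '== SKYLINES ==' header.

== SKYLINES ==
[[43,14],[45,0]]
[[33,1],[42,0],[43,14],[45,0]]
[[8,15],[9,0],[33,1],[42,0],[43,14],[45,0]]
[[1,13],[4,0],[8,15],[9,0],[33,1],[42,0],[43,14],[45,0]]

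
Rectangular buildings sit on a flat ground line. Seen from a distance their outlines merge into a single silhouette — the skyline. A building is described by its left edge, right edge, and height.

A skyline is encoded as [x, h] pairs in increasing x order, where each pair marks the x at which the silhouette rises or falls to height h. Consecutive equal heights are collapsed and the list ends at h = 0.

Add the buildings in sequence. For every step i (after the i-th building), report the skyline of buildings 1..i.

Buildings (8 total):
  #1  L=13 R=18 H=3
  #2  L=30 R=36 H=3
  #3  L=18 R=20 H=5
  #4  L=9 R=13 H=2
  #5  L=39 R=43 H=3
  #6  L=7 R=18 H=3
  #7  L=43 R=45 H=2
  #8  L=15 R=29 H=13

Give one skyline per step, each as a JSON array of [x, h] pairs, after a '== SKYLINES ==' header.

== SKYLINES ==
[[13,3],[18,0]]
[[13,3],[18,0],[30,3],[36,0]]
[[13,3],[18,5],[20,0],[30,3],[36,0]]
[[9,2],[13,3],[18,5],[20,0],[30,3],[36,0]]
[[9,2],[13,3],[18,5],[20,0],[30,3],[36,0],[39,3],[43,0]]
[[7,3],[18,5],[20,0],[30,3],[36,0],[39,3],[43,0]]
[[7,3],[18,5],[20,0],[30,3],[36,0],[39,3],[43,2],[45,0]]
[[7,3],[15,13],[29,0],[30,3],[36,0],[39,3],[43,2],[45,0]]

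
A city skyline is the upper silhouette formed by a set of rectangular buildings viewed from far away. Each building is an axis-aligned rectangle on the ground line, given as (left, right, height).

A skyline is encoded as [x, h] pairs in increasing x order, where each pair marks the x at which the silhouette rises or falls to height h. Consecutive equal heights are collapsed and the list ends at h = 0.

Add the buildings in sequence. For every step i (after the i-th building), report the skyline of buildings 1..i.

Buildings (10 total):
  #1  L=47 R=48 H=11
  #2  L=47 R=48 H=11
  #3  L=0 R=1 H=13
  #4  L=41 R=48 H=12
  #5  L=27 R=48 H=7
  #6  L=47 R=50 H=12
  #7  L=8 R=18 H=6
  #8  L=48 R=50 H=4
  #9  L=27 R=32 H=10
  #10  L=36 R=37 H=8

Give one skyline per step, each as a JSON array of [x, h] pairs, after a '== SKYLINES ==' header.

== SKYLINES ==
[[47,11],[48,0]]
[[47,11],[48,0]]
[[0,13],[1,0],[47,11],[48,0]]
[[0,13],[1,0],[41,12],[48,0]]
[[0,13],[1,0],[27,7],[41,12],[48,0]]
[[0,13],[1,0],[27,7],[41,12],[50,0]]
[[0,13],[1,0],[8,6],[18,0],[27,7],[41,12],[50,0]]
[[0,13],[1,0],[8,6],[18,0],[27,7],[41,12],[50,0]]
[[0,13],[1,0],[8,6],[18,0],[27,10],[32,7],[41,12],[50,0]]
[[0,13],[1,0],[8,6],[18,0],[27,10],[32,7],[36,8],[37,7],[41,12],[50,0]]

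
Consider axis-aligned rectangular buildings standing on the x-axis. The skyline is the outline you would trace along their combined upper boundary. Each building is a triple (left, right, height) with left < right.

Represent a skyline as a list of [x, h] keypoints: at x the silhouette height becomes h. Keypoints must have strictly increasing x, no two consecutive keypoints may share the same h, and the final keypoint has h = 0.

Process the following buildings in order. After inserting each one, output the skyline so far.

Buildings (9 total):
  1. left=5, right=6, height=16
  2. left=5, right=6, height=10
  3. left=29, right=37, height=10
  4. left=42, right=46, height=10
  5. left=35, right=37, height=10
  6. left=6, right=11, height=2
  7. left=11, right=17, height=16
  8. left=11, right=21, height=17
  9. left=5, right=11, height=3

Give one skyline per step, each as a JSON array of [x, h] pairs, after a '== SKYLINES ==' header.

== SKYLINES ==
[[5,16],[6,0]]
[[5,16],[6,0]]
[[5,16],[6,0],[29,10],[37,0]]
[[5,16],[6,0],[29,10],[37,0],[42,10],[46,0]]
[[5,16],[6,0],[29,10],[37,0],[42,10],[46,0]]
[[5,16],[6,2],[11,0],[29,10],[37,0],[42,10],[46,0]]
[[5,16],[6,2],[11,16],[17,0],[29,10],[37,0],[42,10],[46,0]]
[[5,16],[6,2],[11,17],[21,0],[29,10],[37,0],[42,10],[46,0]]
[[5,16],[6,3],[11,17],[21,0],[29,10],[37,0],[42,10],[46,0]]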